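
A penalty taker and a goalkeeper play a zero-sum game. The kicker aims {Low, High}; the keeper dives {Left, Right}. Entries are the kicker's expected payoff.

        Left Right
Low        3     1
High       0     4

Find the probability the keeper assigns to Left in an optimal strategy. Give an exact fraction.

1/2

Row minima: Low → 1, High → 0; maximin = 1.
Column maxima: Left → 3, Right → 4; minimax = 3.
1 ≠ 3, so there is no saddle point; optimal play is mixed.
Let the kicker play Low with probability p. Expected payoff against Left: 3p + 0(1−p) = 3p; against Right: 1p + 4(1−p) = −3p + 4.
Setting these equal: 3p = −3p + 4 ⇒ 6p = 4 ⇒ p = 2/3, and the value is (3)·(2/3) = 2.
For the keeper: with q = P(Left), equating Low's and High's payoffs gives 2q + 1 = −4q + 4 ⇒ q = 1/2.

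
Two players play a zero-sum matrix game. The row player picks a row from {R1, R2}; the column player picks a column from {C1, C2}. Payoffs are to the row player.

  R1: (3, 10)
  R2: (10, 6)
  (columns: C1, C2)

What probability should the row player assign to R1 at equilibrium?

Row minima: R1 → 3, R2 → 6; maximin = 6.
Column maxima: C1 → 10, C2 → 10; minimax = 10.
6 ≠ 10, so there is no saddle point; optimal play is mixed.
Let the row player play R1 with probability p. Expected payoff against C1: 3p + 10(1−p) = −7p + 10; against C2: 10p + 6(1−p) = 4p + 6.
Setting these equal: −7p + 10 = 4p + 6 ⇒ −11p = -4 ⇒ p = 4/11, and the value is (-7)·(4/11) + 10 = 82/11.
For the column player: with q = P(C1), equating R1's and R2's payoffs gives −7q + 10 = 4q + 6 ⇒ q = 4/11.

4/11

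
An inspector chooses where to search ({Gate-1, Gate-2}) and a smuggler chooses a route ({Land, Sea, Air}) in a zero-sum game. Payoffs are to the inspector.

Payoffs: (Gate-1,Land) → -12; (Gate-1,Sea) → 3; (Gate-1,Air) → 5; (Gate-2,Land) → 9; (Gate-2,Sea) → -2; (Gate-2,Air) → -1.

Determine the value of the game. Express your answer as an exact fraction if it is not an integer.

3/26

Row minima: Gate-1 → -12, Gate-2 → -2; maximin = -2.
Column maxima: Land → 9, Sea → 3, Air → 5; minimax = 3.
-2 ≠ 3, so there is no saddle point; optimal play is mixed.
Air is strictly dominated by Sea (it gives the inspector strictly more in every row), so the smuggler never plays it.
On the remaining 2×2 (Gate-1, Gate-2 vs Land, Sea):
Let the inspector play Gate-1 with probability p. Expected payoff against Land: (-12)p + 9(1−p) = −21p + 9; against Sea: 3p + (-2)(1−p) = 5p − 2.
Setting these equal: −21p + 9 = 5p − 2 ⇒ −26p = -11 ⇒ p = 11/26, and the value is (-21)·(11/26) + 9 = 3/26.
For the smuggler: with q = P(Land), equating Gate-1's and Gate-2's payoffs gives −15q + 3 = 11q − 2 ⇒ q = 5/26.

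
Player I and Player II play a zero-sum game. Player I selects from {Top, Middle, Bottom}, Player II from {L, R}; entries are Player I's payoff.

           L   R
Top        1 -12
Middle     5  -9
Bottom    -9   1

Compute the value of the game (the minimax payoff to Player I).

Row minima: Top → -12, Middle → -9, Bottom → -9; maximin = -9.
Column maxima: L → 5, R → 1; minimax = 1.
-9 ≠ 1, so there is no saddle point; optimal play is mixed.
Top is strictly dominated by Middle, so Player I never plays it.
On the remaining 2×2 (Middle, Bottom vs L, R):
Let Player I play Middle with probability p. Expected payoff against L: 5p + (-9)(1−p) = 14p − 9; against R: (-9)p + 1(1−p) = −10p + 1.
Setting these equal: 14p − 9 = −10p + 1 ⇒ 24p = 10 ⇒ p = 5/12, and the value is (14)·(5/12) − 9 = -19/6.
For Player II: with q = P(L), equating Middle's and Bottom's payoffs gives 14q − 9 = −10q + 1 ⇒ q = 5/12.

-19/6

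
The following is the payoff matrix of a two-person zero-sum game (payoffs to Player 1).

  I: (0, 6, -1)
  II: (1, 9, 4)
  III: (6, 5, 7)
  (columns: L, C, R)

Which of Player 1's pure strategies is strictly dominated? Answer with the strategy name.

II gives a strictly higher payoff than I against every column: 1 > 0, 9 > 6, 4 > -1.
So I is strictly dominated and Player 1 never plays it.

I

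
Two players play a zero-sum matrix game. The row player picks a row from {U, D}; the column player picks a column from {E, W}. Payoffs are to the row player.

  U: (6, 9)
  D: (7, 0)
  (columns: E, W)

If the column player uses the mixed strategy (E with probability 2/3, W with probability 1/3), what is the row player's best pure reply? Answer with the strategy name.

U

Expected payoff of U: (2/3)·6 + (1/3)·9 = 7.
Expected payoff of D: (2/3)·7 + (1/3)·0 = 14/3.
The largest is 7, so the row player's best response is U.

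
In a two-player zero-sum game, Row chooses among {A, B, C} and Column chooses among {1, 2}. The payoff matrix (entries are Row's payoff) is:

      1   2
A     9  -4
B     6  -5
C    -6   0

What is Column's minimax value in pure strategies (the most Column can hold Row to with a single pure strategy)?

Column maxima: 1 → 9, 2 → 0.
The smallest of these is 0.

0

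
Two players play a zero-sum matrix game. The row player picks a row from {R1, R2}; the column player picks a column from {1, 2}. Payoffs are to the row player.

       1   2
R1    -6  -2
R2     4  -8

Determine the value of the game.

Row minima: R1 → -6, R2 → -8; maximin = -6.
Column maxima: 1 → 4, 2 → -2; minimax = -2.
-6 ≠ -2, so there is no saddle point; optimal play is mixed.
Let the row player play R1 with probability p. Expected payoff against 1: (-6)p + 4(1−p) = −10p + 4; against 2: (-2)p + (-8)(1−p) = 6p − 8.
Setting these equal: −10p + 4 = 6p − 8 ⇒ −16p = -12 ⇒ p = 3/4, and the value is (-10)·(3/4) + 4 = -7/2.
For the column player: with q = P(1), equating R1's and R2's payoffs gives −4q − 2 = 12q − 8 ⇒ q = 3/8.

-7/2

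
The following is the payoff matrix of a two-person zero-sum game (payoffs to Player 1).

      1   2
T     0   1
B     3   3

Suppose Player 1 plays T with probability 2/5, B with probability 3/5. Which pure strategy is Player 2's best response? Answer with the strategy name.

If Player 2 plays 1, Player 1's expected payoff is (2/5)·0 + (3/5)·3 = 9/5.
If Player 2 plays 2, Player 1's expected payoff is (2/5)·1 + (3/5)·3 = 11/5.
Player 2 minimizes Player 1's payoff; the smallest is 9/5, so the best response is 1.

1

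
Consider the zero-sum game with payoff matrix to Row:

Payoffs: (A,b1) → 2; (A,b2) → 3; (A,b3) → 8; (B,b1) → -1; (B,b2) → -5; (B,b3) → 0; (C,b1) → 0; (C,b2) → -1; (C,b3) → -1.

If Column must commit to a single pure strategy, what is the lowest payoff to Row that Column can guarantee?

Column maxima: b1 → 2, b2 → 3, b3 → 8.
The smallest of these is 2.

2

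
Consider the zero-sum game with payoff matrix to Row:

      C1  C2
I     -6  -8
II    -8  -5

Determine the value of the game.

-34/5

Row minima: I → -8, II → -8; maximin = -8.
Column maxima: C1 → -6, C2 → -5; minimax = -6.
-8 ≠ -6, so there is no saddle point; optimal play is mixed.
Let Row play I with probability p. Expected payoff against C1: (-6)p + (-8)(1−p) = 2p − 8; against C2: (-8)p + (-5)(1−p) = −3p − 5.
Setting these equal: 2p − 8 = −3p − 5 ⇒ 5p = 3 ⇒ p = 3/5, and the value is (2)·(3/5) − 8 = -34/5.
For Column: with q = P(C1), equating I's and II's payoffs gives 2q − 8 = −3q − 5 ⇒ q = 3/5.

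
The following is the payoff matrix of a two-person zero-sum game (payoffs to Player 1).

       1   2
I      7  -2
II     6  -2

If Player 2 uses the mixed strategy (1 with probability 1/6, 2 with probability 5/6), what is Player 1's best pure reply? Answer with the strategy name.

Expected payoff of I: (1/6)·7 + (5/6)·(-2) = -1/2.
Expected payoff of II: (1/6)·6 + (5/6)·(-2) = -2/3.
The largest is -1/2, so Player 1's best response is I.

I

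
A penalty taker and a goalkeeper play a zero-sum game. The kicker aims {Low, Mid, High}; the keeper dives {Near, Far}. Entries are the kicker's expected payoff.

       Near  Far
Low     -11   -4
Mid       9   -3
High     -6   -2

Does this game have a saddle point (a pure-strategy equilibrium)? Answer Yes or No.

Row minima: Low → -11, Mid → -3, High → -6; maximin = -3.
Column maxima: Near → 9, Far → -2; minimax = -2.
-3 ≠ -2, so no pure-strategy equilibrium exists.

No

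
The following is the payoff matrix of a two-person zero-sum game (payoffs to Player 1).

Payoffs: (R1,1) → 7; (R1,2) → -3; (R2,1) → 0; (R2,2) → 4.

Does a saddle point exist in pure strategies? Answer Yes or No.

No

Row minima: R1 → -3, R2 → 0; maximin = 0.
Column maxima: 1 → 7, 2 → 4; minimax = 4.
0 ≠ 4, so no pure-strategy equilibrium exists.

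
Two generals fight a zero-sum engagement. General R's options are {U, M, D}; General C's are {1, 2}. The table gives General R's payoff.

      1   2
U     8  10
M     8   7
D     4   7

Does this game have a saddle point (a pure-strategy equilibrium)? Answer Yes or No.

Row minima: U → 8, M → 7, D → 4; maximin = 8.
Column maxima: 1 → 8, 2 → 10; minimax = 8.
maximin = minimax = 8, so a saddle point exists.

Yes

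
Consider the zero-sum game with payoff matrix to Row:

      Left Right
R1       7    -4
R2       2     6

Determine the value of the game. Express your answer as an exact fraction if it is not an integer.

10/3

Row minima: R1 → -4, R2 → 2; maximin = 2.
Column maxima: Left → 7, Right → 6; minimax = 6.
2 ≠ 6, so there is no saddle point; optimal play is mixed.
Let Row play R1 with probability p. Expected payoff against Left: 7p + 2(1−p) = 5p + 2; against Right: (-4)p + 6(1−p) = −10p + 6.
Setting these equal: 5p + 2 = −10p + 6 ⇒ 15p = 4 ⇒ p = 4/15, and the value is (5)·(4/15) + 2 = 10/3.
For Column: with q = P(Left), equating R1's and R2's payoffs gives 11q − 4 = −4q + 6 ⇒ q = 2/3.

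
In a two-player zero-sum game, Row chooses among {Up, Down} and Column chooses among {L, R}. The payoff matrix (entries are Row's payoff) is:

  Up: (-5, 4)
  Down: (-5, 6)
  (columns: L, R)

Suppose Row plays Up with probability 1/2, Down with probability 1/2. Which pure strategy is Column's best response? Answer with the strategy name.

If Column plays L, Row's expected payoff is (1/2)·(-5) + (1/2)·(-5) = -5.
If Column plays R, Row's expected payoff is (1/2)·4 + (1/2)·6 = 5.
Column minimizes Row's payoff; the smallest is -5, so the best response is L.

L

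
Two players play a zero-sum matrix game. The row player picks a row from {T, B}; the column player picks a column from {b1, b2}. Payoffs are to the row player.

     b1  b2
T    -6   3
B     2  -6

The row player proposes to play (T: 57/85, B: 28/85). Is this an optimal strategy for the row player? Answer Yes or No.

Against b1 this mix gives (57/85)·(-6) + (28/85)·2 = -286/85.
Against b2 this mix gives (57/85)·3 + (28/85)·(-6) = 3/85.
The column player will play b1, holding the row player to -286/85. Shifting weight toward the row that does better against b1 would raise this floor (the equalizing mix achieves -30/17 against both b1 and b2), so the proposed strategy is not optimal.

No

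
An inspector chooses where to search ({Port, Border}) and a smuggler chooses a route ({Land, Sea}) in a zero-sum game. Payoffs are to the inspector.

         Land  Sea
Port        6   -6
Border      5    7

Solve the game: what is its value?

Row minima: Port → -6, Border → 5; maximin = 5.
Column maxima: Land → 6, Sea → 7; minimax = 6.
5 ≠ 6, so there is no saddle point; optimal play is mixed.
Let the inspector play Port with probability p. Expected payoff against Land: 6p + 5(1−p) = p + 5; against Sea: (-6)p + 7(1−p) = −13p + 7.
Setting these equal: p + 5 = −13p + 7 ⇒ 14p = 2 ⇒ p = 1/7, and the value is (1)·(1/7) + 5 = 36/7.
For the smuggler: with q = P(Land), equating Port's and Border's payoffs gives 12q − 6 = −2q + 7 ⇒ q = 13/14.

36/7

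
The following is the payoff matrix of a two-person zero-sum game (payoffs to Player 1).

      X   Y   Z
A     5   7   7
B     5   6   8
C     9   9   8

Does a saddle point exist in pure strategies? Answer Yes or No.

Row minima: A → 5, B → 5, C → 8; maximin = 8.
Column maxima: X → 9, Y → 9, Z → 8; minimax = 8.
maximin = minimax = 8, so a saddle point exists.

Yes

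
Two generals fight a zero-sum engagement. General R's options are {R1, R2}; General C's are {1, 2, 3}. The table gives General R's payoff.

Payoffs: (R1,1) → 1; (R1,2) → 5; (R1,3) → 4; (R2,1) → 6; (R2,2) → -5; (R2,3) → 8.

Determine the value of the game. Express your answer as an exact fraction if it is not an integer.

Row minima: R1 → 1, R2 → -5; maximin = 1.
Column maxima: 1 → 6, 2 → 5, 3 → 8; minimax = 5.
1 ≠ 5, so there is no saddle point; optimal play is mixed.
3 is strictly dominated by 1 (it gives General R strictly more in every row), so General C never plays it.
On the remaining 2×2 (R1, R2 vs 1, 2):
Let General R play R1 with probability p. Expected payoff against 1: 1p + 6(1−p) = −5p + 6; against 2: 5p + (-5)(1−p) = 10p − 5.
Setting these equal: −5p + 6 = 10p − 5 ⇒ −15p = -11 ⇒ p = 11/15, and the value is (-5)·(11/15) + 6 = 7/3.
For General C: with q = P(1), equating R1's and R2's payoffs gives −4q + 5 = 11q − 5 ⇒ q = 2/3.

7/3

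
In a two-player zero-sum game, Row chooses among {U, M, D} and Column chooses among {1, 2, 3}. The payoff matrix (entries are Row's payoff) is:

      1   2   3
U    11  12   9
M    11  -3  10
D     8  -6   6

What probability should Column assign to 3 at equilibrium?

Row minima: U → 9, M → -3, D → -6; maximin = 9.
Column maxima: 1 → 11, 2 → 12, 3 → 10; minimax = 10.
9 ≠ 10, so there is no saddle point; optimal play is mixed.
D is strictly dominated by U, so Row never plays it.
1 is strictly dominated by 3 (it gives Row strictly more in every row), so Column never plays it.
On the remaining 2×2 (U, M vs 2, 3):
Let Row play U with probability p. Expected payoff against 2: 12p + (-3)(1−p) = 15p − 3; against 3: 9p + 10(1−p) = −p + 10.
Setting these equal: 15p − 3 = −p + 10 ⇒ 16p = 13 ⇒ p = 13/16, and the value is (15)·(13/16) − 3 = 147/16.
For Column: with q = P(2), equating U's and M's payoffs gives 3q + 9 = −13q + 10 ⇒ q = 1/16.

15/16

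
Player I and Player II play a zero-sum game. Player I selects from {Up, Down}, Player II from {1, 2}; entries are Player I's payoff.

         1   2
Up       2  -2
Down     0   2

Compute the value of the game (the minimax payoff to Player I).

Row minima: Up → -2, Down → 0; maximin = 0.
Column maxima: 1 → 2, 2 → 2; minimax = 2.
0 ≠ 2, so there is no saddle point; optimal play is mixed.
Let Player I play Up with probability p. Expected payoff against 1: 2p + 0(1−p) = 2p; against 2: (-2)p + 2(1−p) = −4p + 2.
Setting these equal: 2p = −4p + 2 ⇒ 6p = 2 ⇒ p = 1/3, and the value is (2)·(1/3) = 2/3.
For Player II: with q = P(1), equating Up's and Down's payoffs gives 4q − 2 = −2q + 2 ⇒ q = 2/3.

2/3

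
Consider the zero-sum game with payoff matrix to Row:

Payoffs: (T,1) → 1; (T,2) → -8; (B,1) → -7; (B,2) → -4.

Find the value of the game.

Row minima: T → -8, B → -7; maximin = -7.
Column maxima: 1 → 1, 2 → -4; minimax = -4.
-7 ≠ -4, so there is no saddle point; optimal play is mixed.
Let Row play T with probability p. Expected payoff against 1: 1p + (-7)(1−p) = 8p − 7; against 2: (-8)p + (-4)(1−p) = −4p − 4.
Setting these equal: 8p − 7 = −4p − 4 ⇒ 12p = 3 ⇒ p = 1/4, and the value is (8)·(1/4) − 7 = -5.
For Column: with q = P(1), equating T's and B's payoffs gives 9q − 8 = −3q − 4 ⇒ q = 1/3.

-5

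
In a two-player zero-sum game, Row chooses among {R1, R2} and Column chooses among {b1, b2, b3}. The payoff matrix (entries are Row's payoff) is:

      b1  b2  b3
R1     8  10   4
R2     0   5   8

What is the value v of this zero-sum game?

Row minima: R1 → 4, R2 → 0; maximin = 4.
Column maxima: b1 → 8, b2 → 10, b3 → 8; minimax = 8.
4 ≠ 8, so there is no saddle point; optimal play is mixed.
b2 is strictly dominated by b1 (it gives Row strictly more in every row), so Column never plays it.
On the remaining 2×2 (R1, R2 vs b1, b3):
Let Row play R1 with probability p. Expected payoff against b1: 8p + 0(1−p) = 8p; against b3: 4p + 8(1−p) = −4p + 8.
Setting these equal: 8p = −4p + 8 ⇒ 12p = 8 ⇒ p = 2/3, and the value is (8)·(2/3) = 16/3.
For Column: with q = P(b1), equating R1's and R2's payoffs gives 4q + 4 = −8q + 8 ⇒ q = 1/3.

16/3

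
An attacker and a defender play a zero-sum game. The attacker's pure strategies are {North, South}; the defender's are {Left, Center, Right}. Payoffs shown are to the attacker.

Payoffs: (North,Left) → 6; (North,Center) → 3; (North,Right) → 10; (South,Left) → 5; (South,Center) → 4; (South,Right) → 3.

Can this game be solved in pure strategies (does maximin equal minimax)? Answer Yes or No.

No

Row minima: North → 3, South → 3; maximin = 3.
Column maxima: Left → 6, Center → 4, Right → 10; minimax = 4.
3 ≠ 4, so no pure-strategy equilibrium exists.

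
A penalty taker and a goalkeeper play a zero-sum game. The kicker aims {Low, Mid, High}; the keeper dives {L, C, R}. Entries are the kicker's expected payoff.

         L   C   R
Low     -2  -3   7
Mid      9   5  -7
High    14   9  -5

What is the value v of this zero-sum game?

Row minima: Low → -3, Mid → -7, High → -5; maximin = -3.
Column maxima: L → 14, C → 9, R → 7; minimax = 7.
-3 ≠ 7, so there is no saddle point; optimal play is mixed.
Mid is strictly dominated by High, so the kicker never plays it.
L is strictly dominated by C (it gives the kicker strictly more in every row), so the keeper never plays it.
On the remaining 2×2 (Low, High vs C, R):
Let the kicker play Low with probability p. Expected payoff against C: (-3)p + 9(1−p) = −12p + 9; against R: 7p + (-5)(1−p) = 12p − 5.
Setting these equal: −12p + 9 = 12p − 5 ⇒ −24p = -14 ⇒ p = 7/12, and the value is (-12)·(7/12) + 9 = 2.
For the keeper: with q = P(C), equating Low's and High's payoffs gives −10q + 7 = 14q − 5 ⇒ q = 1/2.

2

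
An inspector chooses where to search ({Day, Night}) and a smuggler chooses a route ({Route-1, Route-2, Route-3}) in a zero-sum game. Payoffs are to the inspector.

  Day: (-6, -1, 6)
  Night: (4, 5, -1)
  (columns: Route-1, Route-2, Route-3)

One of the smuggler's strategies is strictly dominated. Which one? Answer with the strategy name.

Route-1 holds the inspector's payoff strictly below Route-2 in every row: -6 < -1, 4 < 5.
So Route-2 is strictly dominated for the smuggler.

Route-2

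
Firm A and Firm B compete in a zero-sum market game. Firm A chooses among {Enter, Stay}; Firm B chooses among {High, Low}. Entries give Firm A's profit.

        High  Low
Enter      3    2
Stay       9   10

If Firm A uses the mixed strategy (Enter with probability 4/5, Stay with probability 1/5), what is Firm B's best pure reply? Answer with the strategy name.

If Firm B plays High, Firm A's expected payoff is (4/5)·3 + (1/5)·9 = 21/5.
If Firm B plays Low, Firm A's expected payoff is (4/5)·2 + (1/5)·10 = 18/5.
Firm B minimizes Firm A's payoff; the smallest is 18/5, so the best response is Low.

Low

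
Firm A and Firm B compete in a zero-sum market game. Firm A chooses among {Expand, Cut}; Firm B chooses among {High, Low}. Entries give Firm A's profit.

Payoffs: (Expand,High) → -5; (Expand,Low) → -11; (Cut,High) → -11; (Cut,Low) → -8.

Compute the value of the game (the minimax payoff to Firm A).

Row minima: Expand → -11, Cut → -11; maximin = -11.
Column maxima: High → -5, Low → -8; minimax = -8.
-11 ≠ -8, so there is no saddle point; optimal play is mixed.
Let Firm A play Expand with probability p. Expected payoff against High: (-5)p + (-11)(1−p) = 6p − 11; against Low: (-11)p + (-8)(1−p) = −3p − 8.
Setting these equal: 6p − 11 = −3p − 8 ⇒ 9p = 3 ⇒ p = 1/3, and the value is (6)·(1/3) − 11 = -9.
For Firm B: with q = P(High), equating Expand's and Cut's payoffs gives 6q − 11 = −3q − 8 ⇒ q = 1/3.

-9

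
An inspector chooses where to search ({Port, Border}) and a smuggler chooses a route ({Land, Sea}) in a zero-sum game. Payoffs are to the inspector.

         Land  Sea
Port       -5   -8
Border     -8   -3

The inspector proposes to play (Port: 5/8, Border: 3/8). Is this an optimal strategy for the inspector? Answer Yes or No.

Yes

Against Land this mix gives (5/8)·(-5) + (3/8)·(-8) = -49/8.
Against Sea this mix gives (5/8)·(-8) + (3/8)·(-3) = -49/8.
All of the smuggler's active replies (Land, Sea) yield -49/8, and no column does worse for the inspector. The mix makes the smuggler indifferent and guarantees -49/8, so it is optimal.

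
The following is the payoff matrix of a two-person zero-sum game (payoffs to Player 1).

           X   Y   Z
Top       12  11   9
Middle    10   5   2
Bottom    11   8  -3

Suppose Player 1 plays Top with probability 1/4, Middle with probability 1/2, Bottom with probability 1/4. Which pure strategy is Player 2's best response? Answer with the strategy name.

Z

If Player 2 plays X, Player 1's expected payoff is (1/4)·12 + (1/2)·10 + (1/4)·11 = 43/4.
If Player 2 plays Y, Player 1's expected payoff is (1/4)·11 + (1/2)·5 + (1/4)·8 = 29/4.
If Player 2 plays Z, Player 1's expected payoff is (1/4)·9 + (1/2)·2 + (1/4)·(-3) = 5/2.
Player 2 minimizes Player 1's payoff; the smallest is 5/2, so the best response is Z.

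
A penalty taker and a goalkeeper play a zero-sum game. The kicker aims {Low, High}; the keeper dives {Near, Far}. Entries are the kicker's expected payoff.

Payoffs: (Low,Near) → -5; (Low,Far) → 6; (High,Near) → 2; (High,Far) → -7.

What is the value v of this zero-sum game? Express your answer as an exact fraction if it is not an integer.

-23/20

Row minima: Low → -5, High → -7; maximin = -5.
Column maxima: Near → 2, Far → 6; minimax = 2.
-5 ≠ 2, so there is no saddle point; optimal play is mixed.
Let the kicker play Low with probability p. Expected payoff against Near: (-5)p + 2(1−p) = −7p + 2; against Far: 6p + (-7)(1−p) = 13p − 7.
Setting these equal: −7p + 2 = 13p − 7 ⇒ −20p = -9 ⇒ p = 9/20, and the value is (-7)·(9/20) + 2 = -23/20.
For the keeper: with q = P(Near), equating Low's and High's payoffs gives −11q + 6 = 9q − 7 ⇒ q = 13/20.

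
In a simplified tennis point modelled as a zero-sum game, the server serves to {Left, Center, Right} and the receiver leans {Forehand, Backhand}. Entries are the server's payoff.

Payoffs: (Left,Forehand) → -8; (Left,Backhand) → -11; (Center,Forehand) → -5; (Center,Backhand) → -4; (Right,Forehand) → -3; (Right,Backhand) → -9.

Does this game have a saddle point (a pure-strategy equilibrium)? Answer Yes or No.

No

Row minima: Left → -11, Center → -5, Right → -9; maximin = -5.
Column maxima: Forehand → -3, Backhand → -4; minimax = -4.
-5 ≠ -4, so no pure-strategy equilibrium exists.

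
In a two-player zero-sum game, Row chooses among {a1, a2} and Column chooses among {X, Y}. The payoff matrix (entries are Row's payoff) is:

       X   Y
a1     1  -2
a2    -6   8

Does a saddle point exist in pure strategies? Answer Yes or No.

Row minima: a1 → -2, a2 → -6; maximin = -2.
Column maxima: X → 1, Y → 8; minimax = 1.
-2 ≠ 1, so no pure-strategy equilibrium exists.

No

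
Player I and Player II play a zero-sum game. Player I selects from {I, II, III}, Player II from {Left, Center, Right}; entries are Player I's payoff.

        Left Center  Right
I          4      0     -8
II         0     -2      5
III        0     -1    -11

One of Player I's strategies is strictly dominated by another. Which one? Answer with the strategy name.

III

I gives a strictly higher payoff than III against every column: 4 > 0, 0 > -1, -8 > -11.
So III is strictly dominated and Player I never plays it.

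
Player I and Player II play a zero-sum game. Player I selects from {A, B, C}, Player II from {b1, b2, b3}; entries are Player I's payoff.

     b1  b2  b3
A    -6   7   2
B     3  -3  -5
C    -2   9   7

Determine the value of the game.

Row minima: A → -6, B → -5, C → -2; maximin = -2.
Column maxima: b1 → 3, b2 → 9, b3 → 7; minimax = 3.
-2 ≠ 3, so there is no saddle point; optimal play is mixed.
A is strictly dominated by C, so Player I never plays it.
b2 is strictly dominated by b3 (it gives Player I strictly more in every row), so Player II never plays it.
On the remaining 2×2 (B, C vs b1, b3):
Let Player I play B with probability p. Expected payoff against b1: 3p + (-2)(1−p) = 5p − 2; against b3: (-5)p + 7(1−p) = −12p + 7.
Setting these equal: 5p − 2 = −12p + 7 ⇒ 17p = 9 ⇒ p = 9/17, and the value is (5)·(9/17) − 2 = 11/17.
For Player II: with q = P(b1), equating B's and C's payoffs gives 8q − 5 = −9q + 7 ⇒ q = 12/17.

11/17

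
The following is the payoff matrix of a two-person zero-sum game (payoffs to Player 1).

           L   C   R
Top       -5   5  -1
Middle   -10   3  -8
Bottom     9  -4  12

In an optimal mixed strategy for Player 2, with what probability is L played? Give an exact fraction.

Row minima: Top → -5, Middle → -10, Bottom → -4; maximin = -4.
Column maxima: L → 9, C → 5, R → 12; minimax = 5.
-4 ≠ 5, so there is no saddle point; optimal play is mixed.
Middle is strictly dominated by Top, so Player 1 never plays it.
R is strictly dominated by L (it gives Player 1 strictly more in every row), so Player 2 never plays it.
On the remaining 2×2 (Top, Bottom vs L, C):
Let Player 1 play Top with probability p. Expected payoff against L: (-5)p + 9(1−p) = −14p + 9; against C: 5p + (-4)(1−p) = 9p − 4.
Setting these equal: −14p + 9 = 9p − 4 ⇒ −23p = -13 ⇒ p = 13/23, and the value is (-14)·(13/23) + 9 = 25/23.
For Player 2: with q = P(L), equating Top's and Bottom's payoffs gives −10q + 5 = 13q − 4 ⇒ q = 9/23.

9/23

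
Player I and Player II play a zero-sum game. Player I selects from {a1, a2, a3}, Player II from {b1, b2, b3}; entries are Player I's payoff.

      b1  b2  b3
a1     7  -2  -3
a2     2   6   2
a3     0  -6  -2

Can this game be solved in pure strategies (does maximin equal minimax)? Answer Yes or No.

Row minima: a1 → -3, a2 → 2, a3 → -6; maximin = 2.
Column maxima: b1 → 7, b2 → 6, b3 → 2; minimax = 2.
maximin = minimax = 2, so a saddle point exists.

Yes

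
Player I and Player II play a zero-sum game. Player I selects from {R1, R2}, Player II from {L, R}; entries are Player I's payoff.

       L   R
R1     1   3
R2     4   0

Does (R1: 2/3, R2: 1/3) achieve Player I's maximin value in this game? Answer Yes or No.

Yes

Against L this mix gives (2/3)·1 + (1/3)·4 = 2.
Against R this mix gives (2/3)·3 + (1/3)·0 = 2.
All of Player II's active replies (L, R) yield 2, and no column does worse for Player I. The mix makes Player II indifferent and guarantees 2, so it is optimal.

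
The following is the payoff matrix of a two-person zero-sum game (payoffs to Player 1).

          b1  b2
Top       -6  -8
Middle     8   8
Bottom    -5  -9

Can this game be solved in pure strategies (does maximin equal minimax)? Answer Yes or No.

Yes

Row minima: Top → -8, Middle → 8, Bottom → -9; maximin = 8.
Column maxima: b1 → 8, b2 → 8; minimax = 8.
maximin = minimax = 8, so a saddle point exists.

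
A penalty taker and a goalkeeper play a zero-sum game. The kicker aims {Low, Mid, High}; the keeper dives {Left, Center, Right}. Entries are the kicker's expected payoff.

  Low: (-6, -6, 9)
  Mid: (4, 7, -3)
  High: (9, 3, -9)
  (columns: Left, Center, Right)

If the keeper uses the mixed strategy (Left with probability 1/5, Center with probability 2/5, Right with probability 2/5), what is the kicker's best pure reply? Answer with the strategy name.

Mid

Expected payoff of Low: (1/5)·(-6) + (2/5)·(-6) + (2/5)·9 = 0.
Expected payoff of Mid: (1/5)·4 + (2/5)·7 + (2/5)·(-3) = 12/5.
Expected payoff of High: (1/5)·9 + (2/5)·3 + (2/5)·(-9) = -3/5.
The largest is 12/5, so the kicker's best response is Mid.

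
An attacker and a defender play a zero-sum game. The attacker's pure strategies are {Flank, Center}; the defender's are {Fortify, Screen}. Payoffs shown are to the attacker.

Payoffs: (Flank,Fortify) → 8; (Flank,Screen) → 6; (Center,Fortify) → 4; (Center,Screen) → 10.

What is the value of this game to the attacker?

7

Row minima: Flank → 6, Center → 4; maximin = 6.
Column maxima: Fortify → 8, Screen → 10; minimax = 8.
6 ≠ 8, so there is no saddle point; optimal play is mixed.
Let the attacker play Flank with probability p. Expected payoff against Fortify: 8p + 4(1−p) = 4p + 4; against Screen: 6p + 10(1−p) = −4p + 10.
Setting these equal: 4p + 4 = −4p + 10 ⇒ 8p = 6 ⇒ p = 3/4, and the value is (4)·(3/4) + 4 = 7.
For the defender: with q = P(Fortify), equating Flank's and Center's payoffs gives 2q + 6 = −6q + 10 ⇒ q = 1/2.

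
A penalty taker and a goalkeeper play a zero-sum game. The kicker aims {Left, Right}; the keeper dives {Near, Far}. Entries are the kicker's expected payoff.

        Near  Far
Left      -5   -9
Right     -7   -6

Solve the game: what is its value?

Row minima: Left → -9, Right → -7; maximin = -7.
Column maxima: Near → -5, Far → -6; minimax = -6.
-7 ≠ -6, so there is no saddle point; optimal play is mixed.
Let the kicker play Left with probability p. Expected payoff against Near: (-5)p + (-7)(1−p) = 2p − 7; against Far: (-9)p + (-6)(1−p) = −3p − 6.
Setting these equal: 2p − 7 = −3p − 6 ⇒ 5p = 1 ⇒ p = 1/5, and the value is (2)·(1/5) − 7 = -33/5.
For the keeper: with q = P(Near), equating Left's and Right's payoffs gives 4q − 9 = −q − 6 ⇒ q = 3/5.

-33/5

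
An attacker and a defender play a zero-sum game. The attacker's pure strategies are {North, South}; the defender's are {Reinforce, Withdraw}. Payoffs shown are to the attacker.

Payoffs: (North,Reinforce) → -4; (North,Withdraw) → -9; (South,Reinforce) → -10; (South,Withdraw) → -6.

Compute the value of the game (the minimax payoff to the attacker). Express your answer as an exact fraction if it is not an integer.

-22/3

Row minima: North → -9, South → -10; maximin = -9.
Column maxima: Reinforce → -4, Withdraw → -6; minimax = -6.
-9 ≠ -6, so there is no saddle point; optimal play is mixed.
Let the attacker play North with probability p. Expected payoff against Reinforce: (-4)p + (-10)(1−p) = 6p − 10; against Withdraw: (-9)p + (-6)(1−p) = −3p − 6.
Setting these equal: 6p − 10 = −3p − 6 ⇒ 9p = 4 ⇒ p = 4/9, and the value is (6)·(4/9) − 10 = -22/3.
For the defender: with q = P(Reinforce), equating North's and South's payoffs gives 5q − 9 = −4q − 6 ⇒ q = 1/3.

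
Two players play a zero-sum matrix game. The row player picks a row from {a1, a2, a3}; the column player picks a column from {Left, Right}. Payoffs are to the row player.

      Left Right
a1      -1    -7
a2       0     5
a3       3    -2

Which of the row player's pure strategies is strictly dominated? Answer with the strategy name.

a1

a2 gives a strictly higher payoff than a1 against every column: 0 > -1, 5 > -7.
So a1 is strictly dominated and the row player never plays it.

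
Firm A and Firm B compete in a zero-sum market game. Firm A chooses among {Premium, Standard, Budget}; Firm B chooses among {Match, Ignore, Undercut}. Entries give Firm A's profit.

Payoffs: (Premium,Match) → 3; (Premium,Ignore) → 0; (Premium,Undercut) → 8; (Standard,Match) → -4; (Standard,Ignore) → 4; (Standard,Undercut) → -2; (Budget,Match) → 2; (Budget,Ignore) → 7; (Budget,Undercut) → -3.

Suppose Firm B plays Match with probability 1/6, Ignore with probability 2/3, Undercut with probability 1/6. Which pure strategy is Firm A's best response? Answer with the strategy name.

Budget

Expected payoff of Premium: (1/6)·3 + (2/3)·0 + (1/6)·8 = 11/6.
Expected payoff of Standard: (1/6)·(-4) + (2/3)·4 + (1/6)·(-2) = 5/3.
Expected payoff of Budget: (1/6)·2 + (2/3)·7 + (1/6)·(-3) = 9/2.
The largest is 9/2, so Firm A's best response is Budget.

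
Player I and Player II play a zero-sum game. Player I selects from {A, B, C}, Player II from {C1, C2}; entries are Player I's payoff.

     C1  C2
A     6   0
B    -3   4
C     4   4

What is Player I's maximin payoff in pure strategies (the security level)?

4

Row minima: A → 0, B → -3, C → 4.
The best of these is 4.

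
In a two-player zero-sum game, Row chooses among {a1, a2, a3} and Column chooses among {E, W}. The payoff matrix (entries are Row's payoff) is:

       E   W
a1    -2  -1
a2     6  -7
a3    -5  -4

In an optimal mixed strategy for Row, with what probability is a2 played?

1/14

Row minima: a1 → -2, a2 → -7, a3 → -5; maximin = -2.
Column maxima: E → 6, W → -1; minimax = -1.
-2 ≠ -1, so there is no saddle point; optimal play is mixed.
a3 is strictly dominated by a1, so Row never plays it.
On the remaining 2×2 (a1, a2 vs E, W):
Let Row play a1 with probability p. Expected payoff against E: (-2)p + 6(1−p) = −8p + 6; against W: (-1)p + (-7)(1−p) = 6p − 7.
Setting these equal: −8p + 6 = 6p − 7 ⇒ −14p = -13 ⇒ p = 13/14, and the value is (-8)·(13/14) + 6 = -10/7.
For Column: with q = P(E), equating a1's and a2's payoffs gives −q − 1 = 13q − 7 ⇒ q = 3/7.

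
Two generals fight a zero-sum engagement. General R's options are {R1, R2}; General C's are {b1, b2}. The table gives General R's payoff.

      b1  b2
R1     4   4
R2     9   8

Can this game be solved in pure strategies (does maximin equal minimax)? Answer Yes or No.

Yes

Row minima: R1 → 4, R2 → 8; maximin = 8.
Column maxima: b1 → 9, b2 → 8; minimax = 8.
maximin = minimax = 8, so a saddle point exists.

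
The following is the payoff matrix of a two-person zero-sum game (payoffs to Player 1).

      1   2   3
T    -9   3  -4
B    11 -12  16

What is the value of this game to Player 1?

Row minima: T → -9, B → -12; maximin = -9.
Column maxima: 1 → 11, 2 → 3, 3 → 16; minimax = 3.
-9 ≠ 3, so there is no saddle point; optimal play is mixed.
3 is strictly dominated by 1 (it gives Player 1 strictly more in every row), so Player 2 never plays it.
On the remaining 2×2 (T, B vs 1, 2):
Let Player 1 play T with probability p. Expected payoff against 1: (-9)p + 11(1−p) = −20p + 11; against 2: 3p + (-12)(1−p) = 15p − 12.
Setting these equal: −20p + 11 = 15p − 12 ⇒ −35p = -23 ⇒ p = 23/35, and the value is (-20)·(23/35) + 11 = -15/7.
For Player 2: with q = P(1), equating T's and B's payoffs gives −12q + 3 = 23q − 12 ⇒ q = 3/7.

-15/7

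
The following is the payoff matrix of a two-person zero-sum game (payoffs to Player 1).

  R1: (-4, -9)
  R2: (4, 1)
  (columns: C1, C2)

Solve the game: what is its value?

1

Row minima: R1 → -9, R2 → 1; maximin = 1.
Column maxima: C1 → 4, C2 → 1; minimax = 1.
Since maximin = minimax = 1, there is a saddle point and the value is 1.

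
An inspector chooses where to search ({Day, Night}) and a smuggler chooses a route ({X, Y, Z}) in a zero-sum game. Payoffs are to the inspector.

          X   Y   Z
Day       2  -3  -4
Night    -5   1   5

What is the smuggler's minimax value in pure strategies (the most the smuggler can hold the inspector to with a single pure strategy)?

Column maxima: X → 2, Y → 1, Z → 5.
The smallest of these is 1.

1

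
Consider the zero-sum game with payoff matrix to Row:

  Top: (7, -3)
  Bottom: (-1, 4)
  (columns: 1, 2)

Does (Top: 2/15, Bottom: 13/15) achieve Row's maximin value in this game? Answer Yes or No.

Against 1 this mix gives (2/15)·7 + (13/15)·(-1) = 1/15.
Against 2 this mix gives (2/15)·(-3) + (13/15)·4 = 46/15.
Column will play 1, holding Row to 1/15. Shifting weight toward the row that does better against 1 would raise this floor (the equalizing mix achieves 5/3 against both 1 and 2), so the proposed strategy is not optimal.

No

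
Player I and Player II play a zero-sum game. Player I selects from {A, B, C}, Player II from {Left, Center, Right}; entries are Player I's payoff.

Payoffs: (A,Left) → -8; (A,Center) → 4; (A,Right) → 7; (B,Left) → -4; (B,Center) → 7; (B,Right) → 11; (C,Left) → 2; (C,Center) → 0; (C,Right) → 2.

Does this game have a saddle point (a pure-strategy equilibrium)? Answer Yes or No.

No

Row minima: A → -8, B → -4, C → 0; maximin = 0.
Column maxima: Left → 2, Center → 7, Right → 11; minimax = 2.
0 ≠ 2, so no pure-strategy equilibrium exists.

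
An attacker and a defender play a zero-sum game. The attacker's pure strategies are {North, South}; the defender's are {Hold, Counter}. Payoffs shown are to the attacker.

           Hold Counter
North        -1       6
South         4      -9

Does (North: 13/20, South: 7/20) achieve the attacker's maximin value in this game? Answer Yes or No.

Yes

Against Hold this mix gives (13/20)·(-1) + (7/20)·4 = 3/4.
Against Counter this mix gives (13/20)·6 + (7/20)·(-9) = 3/4.
All of the defender's active replies (Hold, Counter) yield 3/4, and no column does worse for the attacker. The mix makes the defender indifferent and guarantees 3/4, so it is optimal.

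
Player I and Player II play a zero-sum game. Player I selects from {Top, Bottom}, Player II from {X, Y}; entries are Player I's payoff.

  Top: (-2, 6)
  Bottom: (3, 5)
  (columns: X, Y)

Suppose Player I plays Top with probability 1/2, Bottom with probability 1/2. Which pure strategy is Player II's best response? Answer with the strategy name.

X

If Player II plays X, Player I's expected payoff is (1/2)·(-2) + (1/2)·3 = 1/2.
If Player II plays Y, Player I's expected payoff is (1/2)·6 + (1/2)·5 = 11/2.
Player II minimizes Player I's payoff; the smallest is 1/2, so the best response is X.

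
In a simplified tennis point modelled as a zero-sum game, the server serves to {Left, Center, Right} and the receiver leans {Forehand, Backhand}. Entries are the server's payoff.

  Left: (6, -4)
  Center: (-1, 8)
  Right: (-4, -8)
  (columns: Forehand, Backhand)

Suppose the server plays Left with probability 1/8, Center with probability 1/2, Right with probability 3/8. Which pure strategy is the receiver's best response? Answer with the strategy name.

If the receiver plays Forehand, the server's expected payoff is (1/8)·6 + (1/2)·(-1) + (3/8)·(-4) = -5/4.
If the receiver plays Backhand, the server's expected payoff is (1/8)·(-4) + (1/2)·8 + (3/8)·(-8) = 1/2.
The receiver minimizes the server's payoff; the smallest is -5/4, so the best response is Forehand.

Forehand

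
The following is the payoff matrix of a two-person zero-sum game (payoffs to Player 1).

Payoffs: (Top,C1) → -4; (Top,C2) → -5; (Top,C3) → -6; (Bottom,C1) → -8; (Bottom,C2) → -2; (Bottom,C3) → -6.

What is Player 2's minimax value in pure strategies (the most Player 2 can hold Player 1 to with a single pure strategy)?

Column maxima: C1 → -4, C2 → -2, C3 → -6.
The smallest of these is -6.

-6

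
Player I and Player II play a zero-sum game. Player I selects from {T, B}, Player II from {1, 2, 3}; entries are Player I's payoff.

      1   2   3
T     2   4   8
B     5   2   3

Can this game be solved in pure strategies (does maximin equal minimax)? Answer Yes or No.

Row minima: T → 2, B → 2; maximin = 2.
Column maxima: 1 → 5, 2 → 4, 3 → 8; minimax = 4.
2 ≠ 4, so no pure-strategy equilibrium exists.

No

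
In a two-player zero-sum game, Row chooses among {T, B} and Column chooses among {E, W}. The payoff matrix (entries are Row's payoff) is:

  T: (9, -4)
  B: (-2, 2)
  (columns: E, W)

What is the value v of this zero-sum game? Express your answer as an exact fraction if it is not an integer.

10/17

Row minima: T → -4, B → -2; maximin = -2.
Column maxima: E → 9, W → 2; minimax = 2.
-2 ≠ 2, so there is no saddle point; optimal play is mixed.
Let Row play T with probability p. Expected payoff against E: 9p + (-2)(1−p) = 11p − 2; against W: (-4)p + 2(1−p) = −6p + 2.
Setting these equal: 11p − 2 = −6p + 2 ⇒ 17p = 4 ⇒ p = 4/17, and the value is (11)·(4/17) − 2 = 10/17.
For Column: with q = P(E), equating T's and B's payoffs gives 13q − 4 = −4q + 2 ⇒ q = 6/17.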